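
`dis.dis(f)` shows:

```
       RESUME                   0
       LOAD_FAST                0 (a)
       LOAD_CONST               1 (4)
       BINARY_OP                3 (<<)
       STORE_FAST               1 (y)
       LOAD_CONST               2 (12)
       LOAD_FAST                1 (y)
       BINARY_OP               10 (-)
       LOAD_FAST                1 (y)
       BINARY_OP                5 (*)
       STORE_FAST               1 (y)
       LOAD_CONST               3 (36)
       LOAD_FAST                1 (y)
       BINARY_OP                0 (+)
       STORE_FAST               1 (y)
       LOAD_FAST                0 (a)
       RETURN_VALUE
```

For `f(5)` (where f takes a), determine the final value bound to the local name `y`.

LOAD_FAST a → push 5. Stack: [5]
LOAD_CONST → push 4. Stack: [5, 4]
BINARY_OP << → 5 << 4 = 80. Stack: [80]
STORE_FAST y → y=80. Stack: []
LOAD_CONST → push 12. Stack: [12]
LOAD_FAST y → push 80. Stack: [12, 80]
BINARY_OP - → 12 - 80 = -68. Stack: [-68]
LOAD_FAST y → push 80. Stack: [-68, 80]
BINARY_OP * → -68 * 80 = -5440. Stack: [-5440]
STORE_FAST y → y=-5440. Stack: []
LOAD_CONST → push 36. Stack: [36]
LOAD_FAST y → push -5440. Stack: [36, -5440]
BINARY_OP + → 36 + -5440 = -5404. Stack: [-5404]
STORE_FAST y → y=-5404. Stack: []
LOAD_FAST a → push 5. Stack: [5]
RETURN_VALUE → return 5.

-5404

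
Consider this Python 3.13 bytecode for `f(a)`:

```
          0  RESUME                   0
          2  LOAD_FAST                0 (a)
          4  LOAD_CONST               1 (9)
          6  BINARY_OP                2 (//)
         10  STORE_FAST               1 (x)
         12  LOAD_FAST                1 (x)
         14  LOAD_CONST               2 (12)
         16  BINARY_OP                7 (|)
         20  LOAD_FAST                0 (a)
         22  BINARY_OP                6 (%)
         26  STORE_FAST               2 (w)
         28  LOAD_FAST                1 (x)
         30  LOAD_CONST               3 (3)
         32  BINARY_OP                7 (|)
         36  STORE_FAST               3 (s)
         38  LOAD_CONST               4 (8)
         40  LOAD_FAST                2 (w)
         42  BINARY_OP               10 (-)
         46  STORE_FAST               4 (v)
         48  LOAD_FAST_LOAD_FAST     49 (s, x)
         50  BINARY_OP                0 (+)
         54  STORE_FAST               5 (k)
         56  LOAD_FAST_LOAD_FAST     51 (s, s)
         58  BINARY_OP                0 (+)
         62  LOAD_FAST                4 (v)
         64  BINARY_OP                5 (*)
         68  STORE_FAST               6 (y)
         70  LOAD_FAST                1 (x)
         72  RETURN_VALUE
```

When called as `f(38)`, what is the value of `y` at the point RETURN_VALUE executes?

LOAD_FAST a → push 38. Stack: [38]
LOAD_CONST → push 9. Stack: [38, 9]
BINARY_OP // → 38 // 9 = 4. Stack: [4]
STORE_FAST x → x=4. Stack: []
LOAD_FAST x → push 4. Stack: [4]
LOAD_CONST → push 12. Stack: [4, 12]
BINARY_OP | → 4 | 12 = 12. Stack: [12]
LOAD_FAST a → push 38. Stack: [12, 38]
BINARY_OP % → 12 % 38 = 12. Stack: [12]
STORE_FAST w → w=12. Stack: []
LOAD_FAST x → push 4. Stack: [4]
LOAD_CONST → push 3. Stack: [4, 3]
BINARY_OP | → 4 | 3 = 7. Stack: [7]
STORE_FAST s → s=7. Stack: []
LOAD_CONST → push 8. Stack: [8]
LOAD_FAST w → push 12. Stack: [8, 12]
BINARY_OP - → 8 - 12 = -4. Stack: [-4]
STORE_FAST v → v=-4. Stack: []
LOAD_FAST_LOAD_FAST s,x → push 7,4. Stack: [7, 4]
BINARY_OP + → 7 + 4 = 11. Stack: [11]
STORE_FAST k → k=11. Stack: []
LOAD_FAST_LOAD_FAST s,s → push 7,7. Stack: [7, 7]
BINARY_OP + → 7 + 7 = 14. Stack: [14]
LOAD_FAST v → push -4. Stack: [14, -4]
BINARY_OP * → 14 * -4 = -56. Stack: [-56]
STORE_FAST y → y=-56. Stack: []
LOAD_FAST x → push 4. Stack: [4]
RETURN_VALUE → return 4.

-56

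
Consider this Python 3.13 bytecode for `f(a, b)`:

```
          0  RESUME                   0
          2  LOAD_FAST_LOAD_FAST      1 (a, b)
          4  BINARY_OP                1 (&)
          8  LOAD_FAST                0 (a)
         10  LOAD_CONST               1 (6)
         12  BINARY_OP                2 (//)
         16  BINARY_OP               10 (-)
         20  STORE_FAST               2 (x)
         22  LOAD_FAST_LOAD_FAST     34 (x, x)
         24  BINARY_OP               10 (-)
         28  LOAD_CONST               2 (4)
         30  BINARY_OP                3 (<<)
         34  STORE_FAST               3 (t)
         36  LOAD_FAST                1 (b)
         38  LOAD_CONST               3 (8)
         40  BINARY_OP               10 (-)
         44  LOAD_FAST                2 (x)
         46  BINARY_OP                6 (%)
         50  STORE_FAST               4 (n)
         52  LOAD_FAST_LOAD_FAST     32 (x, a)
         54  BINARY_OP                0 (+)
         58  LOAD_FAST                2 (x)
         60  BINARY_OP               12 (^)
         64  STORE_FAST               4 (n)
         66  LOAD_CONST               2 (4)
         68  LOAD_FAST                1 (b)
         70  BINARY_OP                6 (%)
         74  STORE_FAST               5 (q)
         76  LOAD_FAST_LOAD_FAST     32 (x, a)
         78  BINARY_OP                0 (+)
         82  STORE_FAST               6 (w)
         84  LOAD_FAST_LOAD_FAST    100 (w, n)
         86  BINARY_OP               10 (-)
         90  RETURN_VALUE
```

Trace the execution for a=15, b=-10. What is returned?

-4

LOAD_FAST_LOAD_FAST a,b → push 15,-10. Stack: [15, -10]
BINARY_OP & → 15 & -10 = 6. Stack: [6]
LOAD_FAST a → push 15. Stack: [6, 15]
LOAD_CONST → push 6. Stack: [6, 15, 6]
BINARY_OP // → 15 // 6 = 2. Stack: [6, 2]
BINARY_OP - → 6 - 2 = 4. Stack: [4]
STORE_FAST x → x=4. Stack: []
LOAD_FAST_LOAD_FAST x,x → push 4,4. Stack: [4, 4]
BINARY_OP - → 4 - 4 = 0. Stack: [0]
LOAD_CONST → push 4. Stack: [0, 4]
BINARY_OP << → 0 << 4 = 0. Stack: [0]
STORE_FAST t → t=0. Stack: []
LOAD_FAST b → push -10. Stack: [-10]
LOAD_CONST → push 8. Stack: [-10, 8]
BINARY_OP - → -10 - 8 = -18. Stack: [-18]
LOAD_FAST x → push 4. Stack: [-18, 4]
BINARY_OP % → -18 % 4 = 2. Stack: [2]
STORE_FAST n → n=2. Stack: []
LOAD_FAST_LOAD_FAST x,a → push 4,15. Stack: [4, 15]
BINARY_OP + → 4 + 15 = 19. Stack: [19]
LOAD_FAST x → push 4. Stack: [19, 4]
BINARY_OP ^ → 19 ^ 4 = 23. Stack: [23]
STORE_FAST n → n=23. Stack: []
LOAD_CONST → push 4. Stack: [4]
LOAD_FAST b → push -10. Stack: [4, -10]
BINARY_OP % → 4 % -10 = -6. Stack: [-6]
STORE_FAST q → q=-6. Stack: []
LOAD_FAST_LOAD_FAST x,a → push 4,15. Stack: [4, 15]
BINARY_OP + → 4 + 15 = 19. Stack: [19]
STORE_FAST w → w=19. Stack: []
LOAD_FAST_LOAD_FAST w,n → push 19,23. Stack: [19, 23]
BINARY_OP - → 19 - 23 = -4. Stack: [-4]
RETURN_VALUE → return -4.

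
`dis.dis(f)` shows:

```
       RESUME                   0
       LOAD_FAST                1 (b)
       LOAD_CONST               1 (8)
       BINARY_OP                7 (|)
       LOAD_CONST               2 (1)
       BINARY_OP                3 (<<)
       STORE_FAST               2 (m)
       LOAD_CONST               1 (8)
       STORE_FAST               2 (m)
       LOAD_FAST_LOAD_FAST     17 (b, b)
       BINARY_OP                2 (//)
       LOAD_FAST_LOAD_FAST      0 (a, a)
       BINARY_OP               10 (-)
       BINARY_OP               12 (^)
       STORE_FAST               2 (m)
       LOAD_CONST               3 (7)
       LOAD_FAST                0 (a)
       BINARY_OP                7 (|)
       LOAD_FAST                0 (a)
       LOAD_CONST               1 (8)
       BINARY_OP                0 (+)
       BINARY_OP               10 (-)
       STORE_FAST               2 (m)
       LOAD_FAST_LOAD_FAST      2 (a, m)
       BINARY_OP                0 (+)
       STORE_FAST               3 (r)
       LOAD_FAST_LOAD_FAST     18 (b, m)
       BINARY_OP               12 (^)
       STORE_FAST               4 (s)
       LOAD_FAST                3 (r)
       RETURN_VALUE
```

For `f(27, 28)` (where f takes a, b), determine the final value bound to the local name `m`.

LOAD_FAST b → push 28. Stack: [28]
LOAD_CONST → push 8. Stack: [28, 8]
BINARY_OP | → 28 | 8 = 28. Stack: [28]
LOAD_CONST → push 1. Stack: [28, 1]
BINARY_OP << → 28 << 1 = 56. Stack: [56]
STORE_FAST m → m=56. Stack: []
LOAD_CONST → push 8. Stack: [8]
STORE_FAST m → m=8. Stack: []
LOAD_FAST_LOAD_FAST b,b → push 28,28. Stack: [28, 28]
BINARY_OP // → 28 // 28 = 1. Stack: [1]
LOAD_FAST_LOAD_FAST a,a → push 27,27. Stack: [1, 27, 27]
BINARY_OP - → 27 - 27 = 0. Stack: [1, 0]
BINARY_OP ^ → 1 ^ 0 = 1. Stack: [1]
STORE_FAST m → m=1. Stack: []
LOAD_CONST → push 7. Stack: [7]
LOAD_FAST a → push 27. Stack: [7, 27]
BINARY_OP | → 7 | 27 = 31. Stack: [31]
LOAD_FAST a → push 27. Stack: [31, 27]
LOAD_CONST → push 8. Stack: [31, 27, 8]
BINARY_OP + → 27 + 8 = 35. Stack: [31, 35]
BINARY_OP - → 31 - 35 = -4. Stack: [-4]
STORE_FAST m → m=-4. Stack: []
LOAD_FAST_LOAD_FAST a,m → push 27,-4. Stack: [27, -4]
BINARY_OP + → 27 + -4 = 23. Stack: [23]
STORE_FAST r → r=23. Stack: []
LOAD_FAST_LOAD_FAST b,m → push 28,-4. Stack: [28, -4]
BINARY_OP ^ → 28 ^ -4 = -32. Stack: [-32]
STORE_FAST s → s=-32. Stack: []
LOAD_FAST r → push 23. Stack: [23]
RETURN_VALUE → return 23.

-4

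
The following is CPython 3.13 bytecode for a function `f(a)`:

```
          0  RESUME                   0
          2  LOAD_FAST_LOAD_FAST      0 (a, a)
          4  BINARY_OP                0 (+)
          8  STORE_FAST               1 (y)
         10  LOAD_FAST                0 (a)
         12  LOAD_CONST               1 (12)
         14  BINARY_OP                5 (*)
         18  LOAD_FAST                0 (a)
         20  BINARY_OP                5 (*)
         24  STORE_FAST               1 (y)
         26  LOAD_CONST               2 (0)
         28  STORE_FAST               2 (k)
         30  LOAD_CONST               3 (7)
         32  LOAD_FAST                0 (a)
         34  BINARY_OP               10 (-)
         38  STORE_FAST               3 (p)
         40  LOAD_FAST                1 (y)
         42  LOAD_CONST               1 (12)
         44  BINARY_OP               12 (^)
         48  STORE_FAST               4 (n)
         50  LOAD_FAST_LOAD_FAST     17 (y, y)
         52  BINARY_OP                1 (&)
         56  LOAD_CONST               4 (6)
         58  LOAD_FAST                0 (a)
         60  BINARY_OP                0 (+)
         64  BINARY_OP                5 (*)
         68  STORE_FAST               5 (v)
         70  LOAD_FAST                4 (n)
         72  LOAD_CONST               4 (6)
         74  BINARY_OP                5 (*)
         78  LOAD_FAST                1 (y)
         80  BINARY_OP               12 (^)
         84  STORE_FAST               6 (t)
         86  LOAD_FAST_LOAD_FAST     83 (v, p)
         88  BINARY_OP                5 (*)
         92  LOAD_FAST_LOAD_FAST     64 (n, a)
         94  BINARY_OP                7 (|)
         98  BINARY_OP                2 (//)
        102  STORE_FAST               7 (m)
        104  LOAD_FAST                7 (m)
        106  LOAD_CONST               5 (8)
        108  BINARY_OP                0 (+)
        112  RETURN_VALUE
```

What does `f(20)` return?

LOAD_FAST_LOAD_FAST a,a → push 20,20. Stack: [20, 20]
BINARY_OP + → 20 + 20 = 40. Stack: [40]
STORE_FAST y → y=40. Stack: []
LOAD_FAST a → push 20. Stack: [20]
LOAD_CONST → push 12. Stack: [20, 12]
BINARY_OP * → 20 * 12 = 240. Stack: [240]
LOAD_FAST a → push 20. Stack: [240, 20]
BINARY_OP * → 240 * 20 = 4800. Stack: [4800]
STORE_FAST y → y=4800. Stack: []
LOAD_CONST → push 0. Stack: [0]
STORE_FAST k → k=0. Stack: []
LOAD_CONST → push 7. Stack: [7]
LOAD_FAST a → push 20. Stack: [7, 20]
BINARY_OP - → 7 - 20 = -13. Stack: [-13]
STORE_FAST p → p=-13. Stack: []
LOAD_FAST y → push 4800. Stack: [4800]
LOAD_CONST → push 12. Stack: [4800, 12]
BINARY_OP ^ → 4800 ^ 12 = 4812. Stack: [4812]
STORE_FAST n → n=4812. Stack: []
LOAD_FAST_LOAD_FAST y,y → push 4800,4800. Stack: [4800, 4800]
BINARY_OP & → 4800 & 4800 = 4800. Stack: [4800]
LOAD_CONST → push 6. Stack: [4800, 6]
LOAD_FAST a → push 20. Stack: [4800, 6, 20]
BINARY_OP + → 6 + 20 = 26. Stack: [4800, 26]
BINARY_OP * → 4800 * 26 = 124800. Stack: [124800]
STORE_FAST v → v=124800. Stack: []
LOAD_FAST n → push 4812. Stack: [4812]
LOAD_CONST → push 6. Stack: [4812, 6]
BINARY_OP * → 4812 * 6 = 28872. Stack: [28872]
LOAD_FAST y → push 4800. Stack: [28872, 4800]
BINARY_OP ^ → 28872 ^ 4800 = 25096. Stack: [25096]
STORE_FAST t → t=25096. Stack: []
LOAD_FAST_LOAD_FAST v,p → push 124800,-13. Stack: [124800, -13]
BINARY_OP * → 124800 * -13 = -1622400. Stack: [-1622400]
LOAD_FAST_LOAD_FAST n,a → push 4812,20. Stack: [-1622400, 4812, 20]
BINARY_OP | → 4812 | 20 = 4828. Stack: [-1622400, 4828]
BINARY_OP // → -1622400 // 4828 = -337. Stack: [-337]
STORE_FAST m → m=-337. Stack: []
LOAD_FAST m → push -337. Stack: [-337]
LOAD_CONST → push 8. Stack: [-337, 8]
BINARY_OP + → -337 + 8 = -329. Stack: [-329]
RETURN_VALUE → return -329.

-329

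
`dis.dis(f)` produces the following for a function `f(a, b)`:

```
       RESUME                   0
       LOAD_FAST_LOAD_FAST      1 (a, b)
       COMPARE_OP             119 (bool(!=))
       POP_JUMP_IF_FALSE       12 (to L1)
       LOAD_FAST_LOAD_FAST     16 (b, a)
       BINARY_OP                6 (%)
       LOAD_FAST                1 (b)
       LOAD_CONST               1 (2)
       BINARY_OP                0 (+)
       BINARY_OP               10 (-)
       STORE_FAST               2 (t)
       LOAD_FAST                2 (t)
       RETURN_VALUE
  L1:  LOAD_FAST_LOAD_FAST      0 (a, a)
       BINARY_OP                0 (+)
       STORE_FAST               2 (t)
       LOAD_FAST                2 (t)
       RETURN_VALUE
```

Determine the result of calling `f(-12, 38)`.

LOAD_FAST_LOAD_FAST a,b → push -12,38. Stack: [-12, 38]
COMPARE_OP bool(!=) → -12 vs 38 = True. Stack: [True]
POP_JUMP_IF_FALSE → pop True; no jump. Stack: []
LOAD_FAST_LOAD_FAST b,a → push 38,-12. Stack: [38, -12]
BINARY_OP % → 38 % -12 = -10. Stack: [-10]
LOAD_FAST b → push 38. Stack: [-10, 38]
LOAD_CONST → push 2. Stack: [-10, 38, 2]
BINARY_OP + → 38 + 2 = 40. Stack: [-10, 40]
BINARY_OP - → -10 - 40 = -50. Stack: [-50]
STORE_FAST t → t=-50. Stack: []
LOAD_FAST t → push -50. Stack: [-50]
RETURN_VALUE → return -50.

-50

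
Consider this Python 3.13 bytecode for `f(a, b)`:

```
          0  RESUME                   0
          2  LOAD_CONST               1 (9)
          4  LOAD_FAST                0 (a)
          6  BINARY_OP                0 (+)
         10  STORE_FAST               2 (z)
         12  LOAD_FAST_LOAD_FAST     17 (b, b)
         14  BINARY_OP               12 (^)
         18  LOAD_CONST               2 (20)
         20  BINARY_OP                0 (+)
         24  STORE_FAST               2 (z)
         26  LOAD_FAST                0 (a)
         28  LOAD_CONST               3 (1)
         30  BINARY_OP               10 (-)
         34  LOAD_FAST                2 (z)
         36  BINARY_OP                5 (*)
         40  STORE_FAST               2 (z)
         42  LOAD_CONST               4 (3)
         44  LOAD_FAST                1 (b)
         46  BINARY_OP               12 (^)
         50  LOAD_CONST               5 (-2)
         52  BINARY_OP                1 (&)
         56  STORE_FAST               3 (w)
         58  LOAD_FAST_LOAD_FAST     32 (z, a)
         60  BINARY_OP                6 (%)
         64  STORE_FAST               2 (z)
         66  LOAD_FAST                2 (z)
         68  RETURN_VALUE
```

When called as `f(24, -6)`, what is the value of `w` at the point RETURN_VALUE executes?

LOAD_CONST → push 9. Stack: [9]
LOAD_FAST a → push 24. Stack: [9, 24]
BINARY_OP + → 9 + 24 = 33. Stack: [33]
STORE_FAST z → z=33. Stack: []
LOAD_FAST_LOAD_FAST b,b → push -6,-6. Stack: [-6, -6]
BINARY_OP ^ → -6 ^ -6 = 0. Stack: [0]
LOAD_CONST → push 20. Stack: [0, 20]
BINARY_OP + → 0 + 20 = 20. Stack: [20]
STORE_FAST z → z=20. Stack: []
LOAD_FAST a → push 24. Stack: [24]
LOAD_CONST → push 1. Stack: [24, 1]
BINARY_OP - → 24 - 1 = 23. Stack: [23]
LOAD_FAST z → push 20. Stack: [23, 20]
BINARY_OP * → 23 * 20 = 460. Stack: [460]
STORE_FAST z → z=460. Stack: []
LOAD_CONST → push 3. Stack: [3]
LOAD_FAST b → push -6. Stack: [3, -6]
BINARY_OP ^ → 3 ^ -6 = -7. Stack: [-7]
LOAD_CONST → push -2. Stack: [-7, -2]
BINARY_OP & → -7 & -2 = -8. Stack: [-8]
STORE_FAST w → w=-8. Stack: []
LOAD_FAST_LOAD_FAST z,a → push 460,24. Stack: [460, 24]
BINARY_OP % → 460 % 24 = 4. Stack: [4]
STORE_FAST z → z=4. Stack: []
LOAD_FAST z → push 4. Stack: [4]
RETURN_VALUE → return 4.

-8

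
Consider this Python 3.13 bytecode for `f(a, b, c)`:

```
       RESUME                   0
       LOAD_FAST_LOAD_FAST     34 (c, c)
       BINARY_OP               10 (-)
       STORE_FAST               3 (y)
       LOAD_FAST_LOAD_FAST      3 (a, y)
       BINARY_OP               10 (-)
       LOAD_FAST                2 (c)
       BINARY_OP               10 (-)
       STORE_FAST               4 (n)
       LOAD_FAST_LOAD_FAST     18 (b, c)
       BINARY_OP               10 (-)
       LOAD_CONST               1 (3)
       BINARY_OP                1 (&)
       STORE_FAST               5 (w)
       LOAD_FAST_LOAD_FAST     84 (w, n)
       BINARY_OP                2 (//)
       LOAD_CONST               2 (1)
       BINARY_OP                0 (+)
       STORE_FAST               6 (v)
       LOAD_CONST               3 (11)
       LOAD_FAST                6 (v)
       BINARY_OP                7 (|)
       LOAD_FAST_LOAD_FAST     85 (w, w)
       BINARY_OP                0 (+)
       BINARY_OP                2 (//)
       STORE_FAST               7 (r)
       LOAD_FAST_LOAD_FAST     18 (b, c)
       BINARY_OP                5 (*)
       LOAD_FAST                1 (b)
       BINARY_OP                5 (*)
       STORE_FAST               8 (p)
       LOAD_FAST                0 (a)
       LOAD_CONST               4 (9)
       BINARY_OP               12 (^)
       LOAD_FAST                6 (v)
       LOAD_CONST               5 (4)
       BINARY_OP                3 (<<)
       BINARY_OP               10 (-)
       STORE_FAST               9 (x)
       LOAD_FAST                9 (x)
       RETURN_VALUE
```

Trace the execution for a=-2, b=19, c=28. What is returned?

LOAD_FAST_LOAD_FAST c,c → push 28,28. Stack: [28, 28]
BINARY_OP - → 28 - 28 = 0. Stack: [0]
STORE_FAST y → y=0. Stack: []
LOAD_FAST_LOAD_FAST a,y → push -2,0. Stack: [-2, 0]
BINARY_OP - → -2 - 0 = -2. Stack: [-2]
LOAD_FAST c → push 28. Stack: [-2, 28]
BINARY_OP - → -2 - 28 = -30. Stack: [-30]
STORE_FAST n → n=-30. Stack: []
LOAD_FAST_LOAD_FAST b,c → push 19,28. Stack: [19, 28]
BINARY_OP - → 19 - 28 = -9. Stack: [-9]
LOAD_CONST → push 3. Stack: [-9, 3]
BINARY_OP & → -9 & 3 = 3. Stack: [3]
STORE_FAST w → w=3. Stack: []
LOAD_FAST_LOAD_FAST w,n → push 3,-30. Stack: [3, -30]
BINARY_OP // → 3 // -30 = -1. Stack: [-1]
LOAD_CONST → push 1. Stack: [-1, 1]
BINARY_OP + → -1 + 1 = 0. Stack: [0]
STORE_FAST v → v=0. Stack: []
LOAD_CONST → push 11. Stack: [11]
LOAD_FAST v → push 0. Stack: [11, 0]
BINARY_OP | → 11 | 0 = 11. Stack: [11]
LOAD_FAST_LOAD_FAST w,w → push 3,3. Stack: [11, 3, 3]
BINARY_OP + → 3 + 3 = 6. Stack: [11, 6]
BINARY_OP // → 11 // 6 = 1. Stack: [1]
STORE_FAST r → r=1. Stack: []
LOAD_FAST_LOAD_FAST b,c → push 19,28. Stack: [19, 28]
BINARY_OP * → 19 * 28 = 532. Stack: [532]
LOAD_FAST b → push 19. Stack: [532, 19]
BINARY_OP * → 532 * 19 = 10108. Stack: [10108]
STORE_FAST p → p=10108. Stack: []
LOAD_FAST a → push -2. Stack: [-2]
LOAD_CONST → push 9. Stack: [-2, 9]
BINARY_OP ^ → -2 ^ 9 = -9. Stack: [-9]
LOAD_FAST v → push 0. Stack: [-9, 0]
LOAD_CONST → push 4. Stack: [-9, 0, 4]
BINARY_OP << → 0 << 4 = 0. Stack: [-9, 0]
BINARY_OP - → -9 - 0 = -9. Stack: [-9]
STORE_FAST x → x=-9. Stack: []
LOAD_FAST x → push -9. Stack: [-9]
RETURN_VALUE → return -9.

-9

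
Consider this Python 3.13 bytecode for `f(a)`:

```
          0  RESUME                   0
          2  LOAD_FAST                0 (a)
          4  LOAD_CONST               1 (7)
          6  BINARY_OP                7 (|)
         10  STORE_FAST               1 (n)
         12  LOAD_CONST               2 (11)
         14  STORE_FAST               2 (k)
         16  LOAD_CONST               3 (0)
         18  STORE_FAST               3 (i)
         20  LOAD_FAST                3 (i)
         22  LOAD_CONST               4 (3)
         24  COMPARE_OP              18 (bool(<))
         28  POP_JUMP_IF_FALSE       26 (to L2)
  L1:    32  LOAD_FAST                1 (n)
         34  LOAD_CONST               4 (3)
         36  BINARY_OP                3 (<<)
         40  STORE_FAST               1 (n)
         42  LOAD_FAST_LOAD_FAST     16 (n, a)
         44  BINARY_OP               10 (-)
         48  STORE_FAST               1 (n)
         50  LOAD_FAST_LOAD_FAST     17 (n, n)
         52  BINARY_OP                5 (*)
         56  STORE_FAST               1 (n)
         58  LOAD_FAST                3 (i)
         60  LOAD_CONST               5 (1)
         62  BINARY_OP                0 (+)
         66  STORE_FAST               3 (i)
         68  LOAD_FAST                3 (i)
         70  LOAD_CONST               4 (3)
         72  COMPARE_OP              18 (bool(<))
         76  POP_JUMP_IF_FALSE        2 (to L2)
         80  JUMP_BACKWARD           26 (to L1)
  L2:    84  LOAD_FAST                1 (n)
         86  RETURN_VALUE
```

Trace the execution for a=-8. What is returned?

270400

LOAD_FAST a → push -8
LOAD_CONST → push 7
BINARY_OP | → -8 | 7 = -1
STORE_FAST n → n=-1
LOAD_CONST → push 11
STORE_FAST k → k=11
LOAD_CONST → push 0
STORE_FAST i → i=0
LOAD_FAST i → push 0
LOAD_CONST → push 3
COMPARE_OP bool(<) → 0 vs 3 = True
POP_JUMP_IF_FALSE → pop True; no jump
LOAD_FAST n → push -1
LOAD_CONST → push 3
BINARY_OP << → -1 << 3 = -8
STORE_FAST n → n=-8
LOAD_FAST_LOAD_FAST n,a → push -8,-8
BINARY_OP - → -8 - -8 = 0
STORE_FAST n → n=0
LOAD_FAST_LOAD_FAST n,n → push 0,0
BINARY_OP * → 0 * 0 = 0
STORE_FAST n → n=0
LOAD_FAST i → push 0
LOAD_CONST → push 1
BINARY_OP + → 0 + 1 = 1
STORE_FAST i → i=1
LOAD_FAST i → push 1
LOAD_CONST → push 3
COMPARE_OP bool(<) → 1 vs 3 = True
POP_JUMP_IF_FALSE → pop True; no jump
LOAD_FAST n → push 0
LOAD_CONST → push 3
BINARY_OP << → 0 << 3 = 0
STORE_FAST n → n=0
LOAD_FAST_LOAD_FAST n,a → push 0,-8
BINARY_OP - → 0 - -8 = 8
STORE_FAST n → n=8
LOAD_FAST_LOAD_FAST n,n → push 8,8
BINARY_OP * → 8 * 8 = 64
STORE_FAST n → n=64
LOAD_FAST i → push 1
LOAD_CONST → push 1
BINARY_OP + → 1 + 1 = 2
STORE_FAST i → i=2
LOAD_FAST i → push 2
LOAD_CONST → push 3
COMPARE_OP bool(<) → 2 vs 3 = True
POP_JUMP_IF_FALSE → pop True; no jump
LOAD_FAST n → push 64
LOAD_CONST → push 3
BINARY_OP << → 64 << 3 = 512
STORE_FAST n → n=512
LOAD_FAST_LOAD_FAST n,a → push 512,-8
BINARY_OP - → 512 - -8 = 520
STORE_FAST n → n=520
LOAD_FAST_LOAD_FAST n,n → push 520,520
BINARY_OP * → 520 * 520 = 270400
STORE_FAST n → n=270400
LOAD_FAST i → push 2
LOAD_CONST → push 1
BINARY_OP + → 2 + 1 = 3
STORE_FAST i → i=3
LOAD_FAST i → push 3
LOAD_CONST → push 3
COMPARE_OP bool(<) → 3 vs 3 = False
POP_JUMP_IF_FALSE → pop False; jump
LOAD_FAST n → push 270400
RETURN_VALUE → return 270400.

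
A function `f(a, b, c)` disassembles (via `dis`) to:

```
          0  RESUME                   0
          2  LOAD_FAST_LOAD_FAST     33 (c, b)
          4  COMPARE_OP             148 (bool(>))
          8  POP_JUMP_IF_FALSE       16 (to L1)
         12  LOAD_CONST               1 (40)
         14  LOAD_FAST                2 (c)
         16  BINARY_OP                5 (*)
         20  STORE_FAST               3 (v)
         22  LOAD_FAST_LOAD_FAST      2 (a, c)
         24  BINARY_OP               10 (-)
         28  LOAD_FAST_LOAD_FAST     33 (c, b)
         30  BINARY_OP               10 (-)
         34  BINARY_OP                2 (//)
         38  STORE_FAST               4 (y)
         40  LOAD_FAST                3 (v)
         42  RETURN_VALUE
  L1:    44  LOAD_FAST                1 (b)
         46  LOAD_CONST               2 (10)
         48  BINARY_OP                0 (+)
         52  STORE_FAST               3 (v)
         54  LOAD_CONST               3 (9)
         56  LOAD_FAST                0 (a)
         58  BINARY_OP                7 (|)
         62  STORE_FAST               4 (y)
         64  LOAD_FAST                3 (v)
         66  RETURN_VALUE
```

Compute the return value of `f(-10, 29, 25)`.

39

LOAD_FAST_LOAD_FAST c,b → push 25,29. Stack: [25, 29]
COMPARE_OP bool(>) → 25 vs 29 = False. Stack: [False]
POP_JUMP_IF_FALSE → pop False; jump. Stack: []
LOAD_FAST b → push 29. Stack: [29]
LOAD_CONST → push 10. Stack: [29, 10]
BINARY_OP + → 29 + 10 = 39. Stack: [39]
STORE_FAST v → v=39. Stack: []
LOAD_CONST → push 9. Stack: [9]
LOAD_FAST a → push -10. Stack: [9, -10]
BINARY_OP | → 9 | -10 = -1. Stack: [-1]
STORE_FAST y → y=-1. Stack: []
LOAD_FAST v → push 39. Stack: [39]
RETURN_VALUE → return 39.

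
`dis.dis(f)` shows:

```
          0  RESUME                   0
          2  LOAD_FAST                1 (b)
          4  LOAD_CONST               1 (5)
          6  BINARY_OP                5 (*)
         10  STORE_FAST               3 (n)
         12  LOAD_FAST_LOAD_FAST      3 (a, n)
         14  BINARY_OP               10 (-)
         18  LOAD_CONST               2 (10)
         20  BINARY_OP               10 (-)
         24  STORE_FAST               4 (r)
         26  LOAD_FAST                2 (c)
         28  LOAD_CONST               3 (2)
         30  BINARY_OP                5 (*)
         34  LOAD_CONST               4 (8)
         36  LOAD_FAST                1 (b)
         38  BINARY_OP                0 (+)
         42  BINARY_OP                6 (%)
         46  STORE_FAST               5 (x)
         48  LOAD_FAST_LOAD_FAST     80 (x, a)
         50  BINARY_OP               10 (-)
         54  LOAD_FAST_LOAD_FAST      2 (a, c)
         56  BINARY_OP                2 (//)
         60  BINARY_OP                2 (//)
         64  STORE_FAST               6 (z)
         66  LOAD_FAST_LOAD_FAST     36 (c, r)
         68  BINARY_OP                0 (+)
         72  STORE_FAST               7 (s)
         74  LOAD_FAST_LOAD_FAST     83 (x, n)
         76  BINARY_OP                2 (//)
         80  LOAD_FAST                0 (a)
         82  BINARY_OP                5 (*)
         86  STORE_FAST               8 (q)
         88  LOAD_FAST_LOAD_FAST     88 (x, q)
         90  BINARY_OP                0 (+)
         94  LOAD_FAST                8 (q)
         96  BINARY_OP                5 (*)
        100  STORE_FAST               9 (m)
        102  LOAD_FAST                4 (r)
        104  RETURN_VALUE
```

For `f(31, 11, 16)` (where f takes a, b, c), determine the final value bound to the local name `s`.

-18

LOAD_FAST b → push 11. Stack: [11]
LOAD_CONST → push 5. Stack: [11, 5]
BINARY_OP * → 11 * 5 = 55. Stack: [55]
STORE_FAST n → n=55. Stack: []
LOAD_FAST_LOAD_FAST a,n → push 31,55. Stack: [31, 55]
BINARY_OP - → 31 - 55 = -24. Stack: [-24]
LOAD_CONST → push 10. Stack: [-24, 10]
BINARY_OP - → -24 - 10 = -34. Stack: [-34]
STORE_FAST r → r=-34. Stack: []
LOAD_FAST c → push 16. Stack: [16]
LOAD_CONST → push 2. Stack: [16, 2]
BINARY_OP * → 16 * 2 = 32. Stack: [32]
LOAD_CONST → push 8. Stack: [32, 8]
LOAD_FAST b → push 11. Stack: [32, 8, 11]
BINARY_OP + → 8 + 11 = 19. Stack: [32, 19]
BINARY_OP % → 32 % 19 = 13. Stack: [13]
STORE_FAST x → x=13. Stack: []
LOAD_FAST_LOAD_FAST x,a → push 13,31. Stack: [13, 31]
BINARY_OP - → 13 - 31 = -18. Stack: [-18]
LOAD_FAST_LOAD_FAST a,c → push 31,16. Stack: [-18, 31, 16]
BINARY_OP // → 31 // 16 = 1. Stack: [-18, 1]
BINARY_OP // → -18 // 1 = -18. Stack: [-18]
STORE_FAST z → z=-18. Stack: []
LOAD_FAST_LOAD_FAST c,r → push 16,-34. Stack: [16, -34]
BINARY_OP + → 16 + -34 = -18. Stack: [-18]
STORE_FAST s → s=-18. Stack: []
LOAD_FAST_LOAD_FAST x,n → push 13,55. Stack: [13, 55]
BINARY_OP // → 13 // 55 = 0. Stack: [0]
LOAD_FAST a → push 31. Stack: [0, 31]
BINARY_OP * → 0 * 31 = 0. Stack: [0]
STORE_FAST q → q=0. Stack: []
LOAD_FAST_LOAD_FAST x,q → push 13,0. Stack: [13, 0]
BINARY_OP + → 13 + 0 = 13. Stack: [13]
LOAD_FAST q → push 0. Stack: [13, 0]
BINARY_OP * → 13 * 0 = 0. Stack: [0]
STORE_FAST m → m=0. Stack: []
LOAD_FAST r → push -34. Stack: [-34]
RETURN_VALUE → return -34.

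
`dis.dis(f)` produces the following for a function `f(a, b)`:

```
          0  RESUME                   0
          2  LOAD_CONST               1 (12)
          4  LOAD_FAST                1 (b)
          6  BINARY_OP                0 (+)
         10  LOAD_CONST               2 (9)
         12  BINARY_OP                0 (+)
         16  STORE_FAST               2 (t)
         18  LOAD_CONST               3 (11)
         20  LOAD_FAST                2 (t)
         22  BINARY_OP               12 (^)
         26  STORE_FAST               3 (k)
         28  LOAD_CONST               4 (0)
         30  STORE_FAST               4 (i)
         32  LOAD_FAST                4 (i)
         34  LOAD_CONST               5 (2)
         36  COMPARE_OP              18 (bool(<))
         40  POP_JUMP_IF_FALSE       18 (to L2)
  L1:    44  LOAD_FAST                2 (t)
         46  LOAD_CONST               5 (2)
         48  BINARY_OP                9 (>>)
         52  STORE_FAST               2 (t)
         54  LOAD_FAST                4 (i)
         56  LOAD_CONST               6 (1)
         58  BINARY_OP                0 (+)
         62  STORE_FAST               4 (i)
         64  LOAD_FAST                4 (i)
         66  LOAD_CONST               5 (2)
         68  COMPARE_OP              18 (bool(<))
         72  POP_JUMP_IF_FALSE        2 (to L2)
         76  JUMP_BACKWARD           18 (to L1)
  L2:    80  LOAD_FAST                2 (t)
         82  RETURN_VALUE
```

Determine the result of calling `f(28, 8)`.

1

LOAD_CONST → push 12. Stack: [12]
LOAD_FAST b → push 8. Stack: [12, 8]
BINARY_OP + → 12 + 8 = 20. Stack: [20]
LOAD_CONST → push 9. Stack: [20, 9]
BINARY_OP + → 20 + 9 = 29. Stack: [29]
STORE_FAST t → t=29. Stack: []
LOAD_CONST → push 11. Stack: [11]
LOAD_FAST t → push 29. Stack: [11, 29]
BINARY_OP ^ → 11 ^ 29 = 22. Stack: [22]
STORE_FAST k → k=22. Stack: []
LOAD_CONST → push 0. Stack: [0]
STORE_FAST i → i=0. Stack: []
LOAD_FAST i → push 0. Stack: [0]
LOAD_CONST → push 2. Stack: [0, 2]
COMPARE_OP bool(<) → 0 vs 2 = True. Stack: [True]
POP_JUMP_IF_FALSE → pop True; no jump. Stack: []
LOAD_FAST t → push 29. Stack: [29]
LOAD_CONST → push 2. Stack: [29, 2]
BINARY_OP >> → 29 >> 2 = 7. Stack: [7]
STORE_FAST t → t=7. Stack: []
LOAD_FAST i → push 0. Stack: [0]
LOAD_CONST → push 1. Stack: [0, 1]
BINARY_OP + → 0 + 1 = 1. Stack: [1]
STORE_FAST i → i=1. Stack: []
LOAD_FAST i → push 1. Stack: [1]
LOAD_CONST → push 2. Stack: [1, 2]
COMPARE_OP bool(<) → 1 vs 2 = True. Stack: [True]
POP_JUMP_IF_FALSE → pop True; no jump. Stack: []
LOAD_FAST t → push 7. Stack: [7]
LOAD_CONST → push 2. Stack: [7, 2]
BINARY_OP >> → 7 >> 2 = 1. Stack: [1]
STORE_FAST t → t=1. Stack: []
LOAD_FAST i → push 1. Stack: [1]
LOAD_CONST → push 1. Stack: [1, 1]
BINARY_OP + → 1 + 1 = 2. Stack: [2]
STORE_FAST i → i=2. Stack: []
LOAD_FAST i → push 2. Stack: [2]
LOAD_CONST → push 2. Stack: [2, 2]
COMPARE_OP bool(<) → 2 vs 2 = False. Stack: [False]
POP_JUMP_IF_FALSE → pop False; jump. Stack: []
LOAD_FAST t → push 1. Stack: [1]
RETURN_VALUE → return 1.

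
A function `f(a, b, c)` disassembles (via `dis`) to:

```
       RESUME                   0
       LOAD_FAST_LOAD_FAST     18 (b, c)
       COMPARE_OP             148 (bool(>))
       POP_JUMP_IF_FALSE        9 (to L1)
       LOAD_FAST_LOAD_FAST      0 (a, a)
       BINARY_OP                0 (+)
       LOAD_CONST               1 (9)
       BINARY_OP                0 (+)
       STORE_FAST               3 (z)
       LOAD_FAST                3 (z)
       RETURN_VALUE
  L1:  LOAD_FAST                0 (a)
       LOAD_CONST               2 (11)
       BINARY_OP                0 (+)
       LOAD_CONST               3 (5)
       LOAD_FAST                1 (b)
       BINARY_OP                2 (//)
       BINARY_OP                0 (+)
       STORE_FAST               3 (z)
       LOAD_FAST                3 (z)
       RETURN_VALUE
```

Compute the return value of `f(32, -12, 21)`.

42

LOAD_FAST_LOAD_FAST b,c → push -12,21. Stack: [-12, 21]
COMPARE_OP bool(>) → -12 vs 21 = False. Stack: [False]
POP_JUMP_IF_FALSE → pop False; jump. Stack: []
LOAD_FAST a → push 32. Stack: [32]
LOAD_CONST → push 11. Stack: [32, 11]
BINARY_OP + → 32 + 11 = 43. Stack: [43]
LOAD_CONST → push 5. Stack: [43, 5]
LOAD_FAST b → push -12. Stack: [43, 5, -12]
BINARY_OP // → 5 // -12 = -1. Stack: [43, -1]
BINARY_OP + → 43 + -1 = 42. Stack: [42]
STORE_FAST z → z=42. Stack: []
LOAD_FAST z → push 42. Stack: [42]
RETURN_VALUE → return 42.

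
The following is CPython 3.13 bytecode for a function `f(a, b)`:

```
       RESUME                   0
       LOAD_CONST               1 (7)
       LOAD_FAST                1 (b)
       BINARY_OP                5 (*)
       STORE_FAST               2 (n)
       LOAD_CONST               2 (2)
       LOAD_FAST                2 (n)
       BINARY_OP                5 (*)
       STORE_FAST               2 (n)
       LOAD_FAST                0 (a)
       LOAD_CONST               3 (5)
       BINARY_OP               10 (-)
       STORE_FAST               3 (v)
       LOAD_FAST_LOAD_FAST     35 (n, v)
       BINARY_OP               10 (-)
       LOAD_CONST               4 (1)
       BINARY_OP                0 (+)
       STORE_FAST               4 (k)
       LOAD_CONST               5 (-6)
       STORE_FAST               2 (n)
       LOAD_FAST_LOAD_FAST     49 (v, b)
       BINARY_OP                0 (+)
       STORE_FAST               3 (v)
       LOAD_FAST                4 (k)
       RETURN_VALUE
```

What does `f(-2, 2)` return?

36

LOAD_CONST → push 7. Stack: [7]
LOAD_FAST b → push 2. Stack: [7, 2]
BINARY_OP * → 7 * 2 = 14. Stack: [14]
STORE_FAST n → n=14. Stack: []
LOAD_CONST → push 2. Stack: [2]
LOAD_FAST n → push 14. Stack: [2, 14]
BINARY_OP * → 2 * 14 = 28. Stack: [28]
STORE_FAST n → n=28. Stack: []
LOAD_FAST a → push -2. Stack: [-2]
LOAD_CONST → push 5. Stack: [-2, 5]
BINARY_OP - → -2 - 5 = -7. Stack: [-7]
STORE_FAST v → v=-7. Stack: []
LOAD_FAST_LOAD_FAST n,v → push 28,-7. Stack: [28, -7]
BINARY_OP - → 28 - -7 = 35. Stack: [35]
LOAD_CONST → push 1. Stack: [35, 1]
BINARY_OP + → 35 + 1 = 36. Stack: [36]
STORE_FAST k → k=36. Stack: []
LOAD_CONST → push -6. Stack: [-6]
STORE_FAST n → n=-6. Stack: []
LOAD_FAST_LOAD_FAST v,b → push -7,2. Stack: [-7, 2]
BINARY_OP + → -7 + 2 = -5. Stack: [-5]
STORE_FAST v → v=-5. Stack: []
LOAD_FAST k → push 36. Stack: [36]
RETURN_VALUE → return 36.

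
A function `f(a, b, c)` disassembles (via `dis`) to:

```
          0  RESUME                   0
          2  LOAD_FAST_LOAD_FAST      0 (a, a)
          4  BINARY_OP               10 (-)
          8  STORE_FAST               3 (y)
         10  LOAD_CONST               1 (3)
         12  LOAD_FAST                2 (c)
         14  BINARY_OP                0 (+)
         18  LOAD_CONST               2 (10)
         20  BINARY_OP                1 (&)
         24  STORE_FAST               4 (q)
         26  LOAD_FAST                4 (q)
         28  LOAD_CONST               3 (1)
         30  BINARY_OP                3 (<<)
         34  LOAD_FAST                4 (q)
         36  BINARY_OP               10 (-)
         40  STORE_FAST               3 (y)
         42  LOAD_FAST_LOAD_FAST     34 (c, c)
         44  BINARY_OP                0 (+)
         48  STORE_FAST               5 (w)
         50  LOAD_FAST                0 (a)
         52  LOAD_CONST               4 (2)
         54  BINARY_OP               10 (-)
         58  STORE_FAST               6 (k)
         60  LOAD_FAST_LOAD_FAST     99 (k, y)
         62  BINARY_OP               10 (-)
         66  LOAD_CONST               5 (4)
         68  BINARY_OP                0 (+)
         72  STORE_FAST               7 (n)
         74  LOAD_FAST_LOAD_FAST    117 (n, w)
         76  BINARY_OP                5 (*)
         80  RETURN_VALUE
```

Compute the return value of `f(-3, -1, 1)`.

-2

LOAD_FAST_LOAD_FAST a,a → push -3,-3. Stack: [-3, -3]
BINARY_OP - → -3 - -3 = 0. Stack: [0]
STORE_FAST y → y=0. Stack: []
LOAD_CONST → push 3. Stack: [3]
LOAD_FAST c → push 1. Stack: [3, 1]
BINARY_OP + → 3 + 1 = 4. Stack: [4]
LOAD_CONST → push 10. Stack: [4, 10]
BINARY_OP & → 4 & 10 = 0. Stack: [0]
STORE_FAST q → q=0. Stack: []
LOAD_FAST q → push 0. Stack: [0]
LOAD_CONST → push 1. Stack: [0, 1]
BINARY_OP << → 0 << 1 = 0. Stack: [0]
LOAD_FAST q → push 0. Stack: [0, 0]
BINARY_OP - → 0 - 0 = 0. Stack: [0]
STORE_FAST y → y=0. Stack: []
LOAD_FAST_LOAD_FAST c,c → push 1,1. Stack: [1, 1]
BINARY_OP + → 1 + 1 = 2. Stack: [2]
STORE_FAST w → w=2. Stack: []
LOAD_FAST a → push -3. Stack: [-3]
LOAD_CONST → push 2. Stack: [-3, 2]
BINARY_OP - → -3 - 2 = -5. Stack: [-5]
STORE_FAST k → k=-5. Stack: []
LOAD_FAST_LOAD_FAST k,y → push -5,0. Stack: [-5, 0]
BINARY_OP - → -5 - 0 = -5. Stack: [-5]
LOAD_CONST → push 4. Stack: [-5, 4]
BINARY_OP + → -5 + 4 = -1. Stack: [-1]
STORE_FAST n → n=-1. Stack: []
LOAD_FAST_LOAD_FAST n,w → push -1,2. Stack: [-1, 2]
BINARY_OP * → -1 * 2 = -2. Stack: [-2]
RETURN_VALUE → return -2.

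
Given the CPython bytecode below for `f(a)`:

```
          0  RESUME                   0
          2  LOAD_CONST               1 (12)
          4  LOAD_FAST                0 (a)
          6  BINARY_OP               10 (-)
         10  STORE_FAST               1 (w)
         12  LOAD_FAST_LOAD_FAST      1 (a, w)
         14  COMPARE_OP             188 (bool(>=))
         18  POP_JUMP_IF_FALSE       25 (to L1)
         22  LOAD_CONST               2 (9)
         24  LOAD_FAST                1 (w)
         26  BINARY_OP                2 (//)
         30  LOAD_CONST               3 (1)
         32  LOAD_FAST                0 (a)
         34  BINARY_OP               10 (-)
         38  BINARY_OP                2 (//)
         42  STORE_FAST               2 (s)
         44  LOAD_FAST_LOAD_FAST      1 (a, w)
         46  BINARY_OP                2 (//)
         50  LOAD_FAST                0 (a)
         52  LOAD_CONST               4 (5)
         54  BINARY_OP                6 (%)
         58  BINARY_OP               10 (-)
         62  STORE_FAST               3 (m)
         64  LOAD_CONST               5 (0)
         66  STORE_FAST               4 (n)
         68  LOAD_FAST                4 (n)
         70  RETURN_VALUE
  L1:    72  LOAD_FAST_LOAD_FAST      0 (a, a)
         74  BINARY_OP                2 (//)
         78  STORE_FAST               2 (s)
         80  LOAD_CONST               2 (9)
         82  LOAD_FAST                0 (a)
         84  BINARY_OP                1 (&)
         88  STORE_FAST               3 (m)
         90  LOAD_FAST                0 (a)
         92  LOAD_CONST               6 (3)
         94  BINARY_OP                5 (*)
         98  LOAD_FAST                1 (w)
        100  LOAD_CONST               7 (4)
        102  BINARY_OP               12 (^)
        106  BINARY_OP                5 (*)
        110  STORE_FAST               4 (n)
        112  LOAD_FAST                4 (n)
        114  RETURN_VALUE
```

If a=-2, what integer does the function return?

LOAD_CONST → push 12. Stack: [12]
LOAD_FAST a → push -2. Stack: [12, -2]
BINARY_OP - → 12 - -2 = 14. Stack: [14]
STORE_FAST w → w=14. Stack: []
LOAD_FAST_LOAD_FAST a,w → push -2,14. Stack: [-2, 14]
COMPARE_OP bool(>=) → -2 vs 14 = False. Stack: [False]
POP_JUMP_IF_FALSE → pop False; jump. Stack: []
LOAD_FAST_LOAD_FAST a,a → push -2,-2. Stack: [-2, -2]
BINARY_OP // → -2 // -2 = 1. Stack: [1]
STORE_FAST s → s=1. Stack: []
LOAD_CONST → push 9. Stack: [9]
LOAD_FAST a → push -2. Stack: [9, -2]
BINARY_OP & → 9 & -2 = 8. Stack: [8]
STORE_FAST m → m=8. Stack: []
LOAD_FAST a → push -2. Stack: [-2]
LOAD_CONST → push 3. Stack: [-2, 3]
BINARY_OP * → -2 * 3 = -6. Stack: [-6]
LOAD_FAST w → push 14. Stack: [-6, 14]
LOAD_CONST → push 4. Stack: [-6, 14, 4]
BINARY_OP ^ → 14 ^ 4 = 10. Stack: [-6, 10]
BINARY_OP * → -6 * 10 = -60. Stack: [-60]
STORE_FAST n → n=-60. Stack: []
LOAD_FAST n → push -60. Stack: [-60]
RETURN_VALUE → return -60.

-60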